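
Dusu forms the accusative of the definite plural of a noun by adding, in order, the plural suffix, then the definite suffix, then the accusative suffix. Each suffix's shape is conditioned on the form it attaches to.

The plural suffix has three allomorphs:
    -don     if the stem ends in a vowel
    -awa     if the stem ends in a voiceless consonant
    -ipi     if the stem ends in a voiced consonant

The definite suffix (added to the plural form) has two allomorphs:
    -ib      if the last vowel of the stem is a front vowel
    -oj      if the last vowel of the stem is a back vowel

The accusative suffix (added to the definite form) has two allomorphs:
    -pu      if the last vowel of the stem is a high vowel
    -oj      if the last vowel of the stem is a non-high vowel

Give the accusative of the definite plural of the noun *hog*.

hogipiibpu

The final sound of *hog* is /g/, which is a voiced consonant, so the plural suffix is -ipi, giving *hogipi*.
Since the last vowel of the plural form *hogipi* is /i/ (a front vowel), it takes -ib, giving *hogipiib*.
The definite form *hogipiib* — last vowel /i/ (a high vowel) → -pu → *hogipiibpu*.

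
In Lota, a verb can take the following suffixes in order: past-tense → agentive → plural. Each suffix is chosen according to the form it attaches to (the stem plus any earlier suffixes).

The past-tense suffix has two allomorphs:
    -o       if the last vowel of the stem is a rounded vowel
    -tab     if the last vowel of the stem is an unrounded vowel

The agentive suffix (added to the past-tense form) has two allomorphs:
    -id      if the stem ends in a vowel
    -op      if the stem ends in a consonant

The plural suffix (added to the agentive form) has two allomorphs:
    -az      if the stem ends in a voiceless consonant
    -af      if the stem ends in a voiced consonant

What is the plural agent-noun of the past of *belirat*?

belirattabopaz

*belirat* — last vowel /a/ (an unrounded vowel) → -tab → *belirattab*.
The past-tense form *belirattab* — final sound /b/ (a consonant) → -op → *belirattabop*.
Since the final consonant of the agentive form *belirattabop* is /p/ (voiceless), it takes -az, giving *belirattabopaz*.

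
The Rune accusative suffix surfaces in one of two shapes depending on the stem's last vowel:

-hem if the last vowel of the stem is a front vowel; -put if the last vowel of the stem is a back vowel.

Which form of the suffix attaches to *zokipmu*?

-put

Since the last vowel of *zokipmu* is /u/ (a back vowel), it takes -put.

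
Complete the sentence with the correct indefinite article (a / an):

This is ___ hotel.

a

The indefinite article is chosen by the initial *sound* of the following word, not its spelling.
*hotel* begins with the sound /h/ (h is pronounced) — a consonant sound.
So the article is *a*: This is a hotel.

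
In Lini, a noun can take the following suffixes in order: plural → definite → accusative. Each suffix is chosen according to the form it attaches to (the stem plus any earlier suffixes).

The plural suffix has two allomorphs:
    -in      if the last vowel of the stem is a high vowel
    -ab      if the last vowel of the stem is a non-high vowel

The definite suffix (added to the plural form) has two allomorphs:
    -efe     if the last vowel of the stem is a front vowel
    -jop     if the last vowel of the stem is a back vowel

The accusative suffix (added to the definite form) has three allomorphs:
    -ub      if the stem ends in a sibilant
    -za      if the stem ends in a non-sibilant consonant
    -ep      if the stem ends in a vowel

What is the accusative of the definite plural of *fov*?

fovabjopza

The last vowel of *fov* is /o/, which is a non-high vowel, so the plural suffix is -ab, giving *fovab*.
The plural form *fovab* — last vowel /a/ (a back vowel) → -jop → *fovabjop*.
The final sound of the definite form *fovabjop* is /p/, which is a non-sibilant consonant, so the accusative suffix is -za, giving *fovabjopza*.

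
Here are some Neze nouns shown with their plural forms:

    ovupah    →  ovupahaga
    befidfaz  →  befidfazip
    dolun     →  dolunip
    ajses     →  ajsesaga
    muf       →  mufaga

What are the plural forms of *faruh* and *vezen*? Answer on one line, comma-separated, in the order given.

The pattern is voicing of the final consonant: -aga when the stem ends in a voiceless consonant (*ovupah*, *ajses*, *muf*); -ip when the stem ends in a voiced consonant (*befidfaz*, *dolun*).
*faruh* — final consonant /h/ (voiceless) → -aga → *faruhaga*.
The final consonant of *vezen* is /n/, which is voiced, so the suffix is -ip, giving *vezenip*.

faruhaga, vezenip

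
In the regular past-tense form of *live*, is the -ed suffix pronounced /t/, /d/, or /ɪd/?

The stem *live* ends in a voiced sound other than /d/.
The -ed suffix is realized as /ɪd/ after /t, d/; as /t/ after other voiceless consonants; and as /d/ after other voiced sounds.
So -ed on *live* is pronounced /d/.

/d/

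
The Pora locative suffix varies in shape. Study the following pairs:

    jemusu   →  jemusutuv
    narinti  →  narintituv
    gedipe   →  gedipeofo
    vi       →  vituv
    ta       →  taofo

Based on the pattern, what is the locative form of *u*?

Looking at the last vowel of each stem: -tuv when the last vowel of the stem is a high vowel (*jemusu*, *narinti*, *vi*); -ofo when the last vowel of the stem is a non-high vowel (*gedipe*, *ta*).
*u* — last vowel /u/ (a high vowel) → -tuv → *utuv*.

utuv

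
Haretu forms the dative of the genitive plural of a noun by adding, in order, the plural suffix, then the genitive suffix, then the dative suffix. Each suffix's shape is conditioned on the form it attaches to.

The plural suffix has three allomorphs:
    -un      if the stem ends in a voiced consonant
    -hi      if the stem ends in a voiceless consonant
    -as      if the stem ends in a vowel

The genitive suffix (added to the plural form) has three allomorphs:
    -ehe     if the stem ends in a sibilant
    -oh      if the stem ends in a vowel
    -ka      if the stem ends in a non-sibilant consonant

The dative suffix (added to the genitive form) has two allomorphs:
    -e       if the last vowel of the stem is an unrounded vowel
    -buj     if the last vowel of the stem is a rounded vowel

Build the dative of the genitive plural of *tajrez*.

The final sound of *tajrez* is /z/, which is a voiced consonant, so the plural suffix is -un, giving *tajrezun*.
The plural form *tajrezun* — final sound /n/ (a non-sibilant consonant) → -ka → *tajrezunka*.
The genitive form *tajrezunka*: last vowel = /a/, an unrounded vowel → -e → *tajrezunkae*.

tajrezunkae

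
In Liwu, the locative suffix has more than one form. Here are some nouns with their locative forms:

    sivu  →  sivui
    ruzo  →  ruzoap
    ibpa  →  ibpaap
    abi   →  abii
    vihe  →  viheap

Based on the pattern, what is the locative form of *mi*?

Looking at the last vowel of each stem: -i when the last vowel of the stem is a high vowel (*sivu*, *abi*); -ap when the last vowel of the stem is a non-high vowel (*ruzo*, *ibpa*, *vihe*).
*mi*: last vowel = /i/, a high vowel → -i → *mii*.

mii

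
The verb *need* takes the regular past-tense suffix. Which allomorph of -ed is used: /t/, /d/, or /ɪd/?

The stem *need* ends in /t/ or /d/.
The -ed suffix is realized as /ɪd/ after /t, d/; as /t/ after other voiceless consonants; and as /d/ after other voiced sounds.
So -ed on *need* is pronounced /ɪd/.

/ɪd/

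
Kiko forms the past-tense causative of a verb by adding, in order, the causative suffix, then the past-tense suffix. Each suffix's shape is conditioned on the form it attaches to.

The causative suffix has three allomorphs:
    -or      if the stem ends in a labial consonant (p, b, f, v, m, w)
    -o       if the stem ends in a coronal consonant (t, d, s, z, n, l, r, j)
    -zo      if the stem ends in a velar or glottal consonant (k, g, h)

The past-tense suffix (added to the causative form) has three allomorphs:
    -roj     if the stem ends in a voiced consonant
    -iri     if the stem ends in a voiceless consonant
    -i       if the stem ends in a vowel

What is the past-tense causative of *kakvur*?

kakvuroi

The final consonant of *kakvur* is /r/, which is coronal, so the causative suffix is -o, giving *kakvuro*.
The final sound of the causative form *kakvuro* is /o/, which is a vowel, so the past-tense suffix is -i, giving *kakvuroi*.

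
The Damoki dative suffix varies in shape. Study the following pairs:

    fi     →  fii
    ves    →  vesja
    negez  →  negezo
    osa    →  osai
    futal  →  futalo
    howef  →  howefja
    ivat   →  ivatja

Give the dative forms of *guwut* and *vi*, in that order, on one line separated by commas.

guwutja, vii

The pattern is voicing of the final sound: -ja when the stem ends in a voiceless consonant (*ves*, *howef*, *ivat*); -o when the stem ends in a voiced consonant (*negez*, *futal*); -i when the stem ends in a vowel (*fi*, *osa*).
Since the final sound of *guwut* is /t/ (a voiceless consonant), it takes -ja, giving *guwutja*.
*vi* — final sound /i/ (a vowel) → -i → *vii*.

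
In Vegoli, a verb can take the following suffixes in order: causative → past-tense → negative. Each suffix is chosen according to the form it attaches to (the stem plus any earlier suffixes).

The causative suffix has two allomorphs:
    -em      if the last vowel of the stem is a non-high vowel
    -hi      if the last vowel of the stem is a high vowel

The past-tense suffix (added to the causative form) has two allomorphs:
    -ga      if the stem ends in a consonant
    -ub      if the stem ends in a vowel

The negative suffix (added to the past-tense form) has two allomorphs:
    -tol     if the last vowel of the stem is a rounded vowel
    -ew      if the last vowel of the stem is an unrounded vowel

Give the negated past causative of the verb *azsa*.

azsaemgaew

The last vowel of *azsa* is /a/, which is a non-high vowel, so the causative suffix is -em, giving *azsaem*.
The causative form *azsaem*: final sound = /m/, a consonant → -ga → *azsaemga*.
The last vowel of the past-tense form *azsaemga* is /a/, which is an unrounded vowel, so the negative suffix is -ew, giving *azsaemgaew*.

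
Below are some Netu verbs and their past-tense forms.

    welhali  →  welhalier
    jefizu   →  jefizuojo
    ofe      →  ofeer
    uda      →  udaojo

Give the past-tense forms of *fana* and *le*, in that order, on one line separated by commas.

The suffix is conditioned by the last vowel: -er when the last vowel of the stem is a front vowel (*welhali*, *ofe*); -ojo when the last vowel of the stem is a back vowel (*jefizu*, *uda*).
Since the last vowel of *fana* is /a/ (a back vowel), it takes -ojo, giving *fanaojo*.
Since the last vowel of *le* is /e/ (a front vowel), it takes -er, giving *leer*.

fanaojo, leer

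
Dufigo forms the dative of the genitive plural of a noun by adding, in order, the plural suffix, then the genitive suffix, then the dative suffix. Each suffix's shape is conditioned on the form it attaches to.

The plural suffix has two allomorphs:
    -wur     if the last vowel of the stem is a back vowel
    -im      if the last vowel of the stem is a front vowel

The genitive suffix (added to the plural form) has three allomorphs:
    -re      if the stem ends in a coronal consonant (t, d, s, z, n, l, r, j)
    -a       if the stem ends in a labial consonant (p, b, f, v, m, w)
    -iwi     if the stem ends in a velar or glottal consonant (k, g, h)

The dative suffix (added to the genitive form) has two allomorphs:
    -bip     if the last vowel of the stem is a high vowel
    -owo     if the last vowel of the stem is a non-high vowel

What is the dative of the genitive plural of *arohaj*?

The last vowel of *arohaj* is /a/, which is a back vowel, so the plural suffix is -wur, giving *arohajwur*.
The plural form *arohajwur*: final consonant = /r/, coronal → -re → *arohajwurre*.
The genitive form *arohajwurre* — last vowel /e/ (a non-high vowel) → -owo → *arohajwurreowo*.

arohajwurreowo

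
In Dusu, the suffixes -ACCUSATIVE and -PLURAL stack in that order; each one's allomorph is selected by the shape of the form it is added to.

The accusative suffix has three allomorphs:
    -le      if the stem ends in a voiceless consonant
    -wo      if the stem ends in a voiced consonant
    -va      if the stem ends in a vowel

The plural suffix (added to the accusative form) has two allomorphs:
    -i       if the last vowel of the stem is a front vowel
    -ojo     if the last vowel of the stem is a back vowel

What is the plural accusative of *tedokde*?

The final sound of *tedokde* is /e/, which is a vowel, so the accusative suffix is -va, giving *tedokdeva*.
The last vowel of the accusative form *tedokdeva* is /a/, which is a back vowel, so the plural suffix is -ojo, giving *tedokdevaojo*.

tedokdevaojo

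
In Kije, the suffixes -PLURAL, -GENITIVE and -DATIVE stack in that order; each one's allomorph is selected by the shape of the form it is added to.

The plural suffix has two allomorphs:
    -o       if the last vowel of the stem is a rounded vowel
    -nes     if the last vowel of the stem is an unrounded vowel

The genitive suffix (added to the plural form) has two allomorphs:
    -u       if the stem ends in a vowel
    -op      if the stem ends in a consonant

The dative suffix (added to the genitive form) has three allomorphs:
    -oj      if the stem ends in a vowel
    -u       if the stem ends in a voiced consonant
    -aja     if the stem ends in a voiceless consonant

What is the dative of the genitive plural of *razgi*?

*razgi*: last vowel = /i/, an unrounded vowel → -nes → *razgines*.
The plural form *razgines* — final sound /s/ (a consonant) → -op → *razginesop*.
The genitive form *razginesop* — final sound /p/ (a voiceless consonant) → -aja → *razginesopaja*.

razginesopaja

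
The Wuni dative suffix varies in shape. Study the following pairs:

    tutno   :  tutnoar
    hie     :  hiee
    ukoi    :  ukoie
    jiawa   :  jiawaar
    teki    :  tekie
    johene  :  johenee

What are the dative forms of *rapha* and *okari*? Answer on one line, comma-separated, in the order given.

raphaar, okarie

The suffix is conditioned by the last vowel: -e when the last vowel of the stem is a front vowel (*hie*, *ukoi*, *teki*, *johene*); -ar when the last vowel of the stem is a back vowel (*tutno*, *jiawa*).
*rapha* — last vowel /a/ (a back vowel) → -ar → *raphaar*.
The last vowel of *okari* is /i/, which is a front vowel, so the suffix is -e, giving *okarie*.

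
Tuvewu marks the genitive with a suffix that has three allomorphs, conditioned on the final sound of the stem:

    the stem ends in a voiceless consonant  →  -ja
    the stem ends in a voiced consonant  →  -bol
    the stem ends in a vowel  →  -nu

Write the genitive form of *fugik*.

fugikja

Since the final sound of *fugik* is /k/ (a voiceless consonant), it takes -ja, giving *fugikja*.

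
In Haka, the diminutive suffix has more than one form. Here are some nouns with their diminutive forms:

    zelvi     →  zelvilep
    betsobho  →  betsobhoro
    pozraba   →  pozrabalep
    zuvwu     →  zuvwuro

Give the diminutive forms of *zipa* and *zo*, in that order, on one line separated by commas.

zipalep, zoro

The suffix is conditioned by the last vowel: -ro when the last vowel of the stem is a rounded vowel (*betsobho*, *zuvwu*); -lep when the last vowel of the stem is an unrounded vowel (*zelvi*, *pozraba*).
*zipa*: last vowel = /a/, an unrounded vowel → -lep → *zipalep*.
*zo* — last vowel /o/ (a rounded vowel) → -ro → *zoro*.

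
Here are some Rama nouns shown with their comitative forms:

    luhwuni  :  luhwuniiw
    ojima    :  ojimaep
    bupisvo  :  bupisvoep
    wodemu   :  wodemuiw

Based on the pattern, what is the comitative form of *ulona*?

The pattern is height harmony: -iw when the last vowel of the stem is a high vowel (*luhwuni*, *wodemu*); -ep when the last vowel of the stem is a non-high vowel (*ojima*, *bupisvo*).
*ulona*: last vowel = /a/, a non-high vowel → -ep → *ulonaep*.

ulonaep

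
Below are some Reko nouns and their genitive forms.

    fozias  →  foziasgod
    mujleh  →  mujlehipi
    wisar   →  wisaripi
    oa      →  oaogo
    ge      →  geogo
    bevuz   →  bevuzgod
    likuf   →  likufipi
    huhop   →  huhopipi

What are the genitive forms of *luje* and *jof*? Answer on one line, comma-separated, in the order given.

lujeogo, jofipi

The pattern is sibilance of the final sound: -god when the stem ends in a sibilant (*fozias*, *bevuz*); -ipi when the stem ends in a non-sibilant consonant (*mujleh*, *wisar*, *likuf*, *huhop*); -ogo when the stem ends in a vowel (*oa*, *ge*).
Since the final sound of *luje* is /e/ (a vowel), it takes -ogo, giving *lujeogo*.
Since the final sound of *jof* is /f/ (a non-sibilant consonant), it takes -ipi, giving *jofipi*.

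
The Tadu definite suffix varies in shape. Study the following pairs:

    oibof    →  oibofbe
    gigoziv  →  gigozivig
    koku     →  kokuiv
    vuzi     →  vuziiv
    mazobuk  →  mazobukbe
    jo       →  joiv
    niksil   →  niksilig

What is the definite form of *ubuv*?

ubuvig

The pattern is voicing of the final sound: -be when the stem ends in a voiceless consonant (*oibof*, *mazobuk*); -ig when the stem ends in a voiced consonant (*gigoziv*, *niksil*); -iv when the stem ends in a vowel (*koku*, *vuzi*, *jo*).
The final sound of *ubuv* is /v/, which is a voiced consonant, so the suffix is -ig, giving *ubuvig*.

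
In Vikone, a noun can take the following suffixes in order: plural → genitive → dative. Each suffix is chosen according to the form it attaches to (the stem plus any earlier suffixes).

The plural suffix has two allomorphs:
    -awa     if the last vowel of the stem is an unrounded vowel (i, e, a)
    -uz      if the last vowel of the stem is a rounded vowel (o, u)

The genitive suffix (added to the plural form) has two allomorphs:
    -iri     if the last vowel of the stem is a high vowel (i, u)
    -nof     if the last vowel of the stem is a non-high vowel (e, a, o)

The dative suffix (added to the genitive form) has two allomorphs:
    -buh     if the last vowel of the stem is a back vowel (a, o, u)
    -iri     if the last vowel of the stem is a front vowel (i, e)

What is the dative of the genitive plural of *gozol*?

*gozol*: last vowel = /o/, a rounded vowel → -uz → *gozoluz*.
The plural form *gozoluz* — last vowel /u/ (a high vowel) → -iri → *gozoluziri*.
The last vowel of the genitive form *gozoluziri* is /i/, which is a front vowel, so the dative suffix is -iri, giving *gozoluziriiri*.

gozoluziriiri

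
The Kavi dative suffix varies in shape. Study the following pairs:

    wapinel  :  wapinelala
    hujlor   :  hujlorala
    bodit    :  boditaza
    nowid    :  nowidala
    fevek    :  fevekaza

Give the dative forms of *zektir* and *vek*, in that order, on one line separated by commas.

Looking at the final consonant of each stem: -aza when the stem ends in a voiceless consonant (*bodit*, *fevek*); -ala when the stem ends in a voiced consonant (*wapinel*, *hujlor*, *nowid*).
The final consonant of *zektir* is /r/, which is voiced, so the suffix is -ala, giving *zektirala*.
The final consonant of *vek* is /k/, which is voiceless, so the suffix is -aza, giving *vekaza*.

zektirala, vekaza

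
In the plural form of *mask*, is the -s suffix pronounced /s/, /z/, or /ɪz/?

The stem *mask* ends in a voiceless non-sibilant consonant.
The plural suffix surfaces as /ɪz/ after sibilants, /s/ after other voiceless consonants, and /z/ after other voiced sounds.
So the plural -s on *mask* is pronounced /s/.

/s/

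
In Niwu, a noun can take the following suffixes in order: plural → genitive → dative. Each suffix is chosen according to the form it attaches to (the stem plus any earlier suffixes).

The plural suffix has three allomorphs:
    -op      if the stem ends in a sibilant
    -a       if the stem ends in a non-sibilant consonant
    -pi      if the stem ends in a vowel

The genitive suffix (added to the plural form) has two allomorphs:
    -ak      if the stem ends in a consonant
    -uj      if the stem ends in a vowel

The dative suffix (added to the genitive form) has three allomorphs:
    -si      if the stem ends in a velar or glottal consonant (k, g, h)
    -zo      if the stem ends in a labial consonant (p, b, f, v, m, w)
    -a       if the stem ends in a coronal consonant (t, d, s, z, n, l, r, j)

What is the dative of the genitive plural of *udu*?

udupiuja

The final sound of *udu* is /u/, which is a vowel, so the plural suffix is -pi, giving *udupi*.
The final sound of the plural form *udupi* is /i/, which is a vowel, so the genitive suffix is -uj, giving *udupiuj*.
The genitive form *udupiuj*: final consonant = /j/, coronal → -a → *udupiuja*.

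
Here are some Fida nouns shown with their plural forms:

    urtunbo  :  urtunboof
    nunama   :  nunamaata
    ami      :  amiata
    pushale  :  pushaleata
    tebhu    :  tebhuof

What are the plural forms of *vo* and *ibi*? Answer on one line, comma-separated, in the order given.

voof, ibiata

The alternation tracks the last vowel of the stem — -of when the last vowel of the stem is a rounded vowel (*urtunbo*, *tebhu*); -ata when the last vowel of the stem is an unrounded vowel (*nunama*, *ami*, *pushale*).
*vo* — last vowel /o/ (a rounded vowel) → -of → *voof*.
Since the last vowel of *ibi* is /i/ (an unrounded vowel), it takes -ata, giving *ibiata*.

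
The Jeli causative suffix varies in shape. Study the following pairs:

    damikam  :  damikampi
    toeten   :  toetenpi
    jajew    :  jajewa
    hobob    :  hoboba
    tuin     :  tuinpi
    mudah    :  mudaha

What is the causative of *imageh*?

Looking at the final consonant of each stem: -pi when the stem ends in a nasal (*damikam*, *toeten*, *tuin*); -a when the stem ends in a non-nasal consonant (*jajew*, *hobob*, *mudah*).
*imageh* — final consonant /h/ (non-nasal) → -a → *imageha*.

imageha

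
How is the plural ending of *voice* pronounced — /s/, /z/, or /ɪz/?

/ɪz/

The stem *voice* ends in a sibilant (/s, z, ʃ, ʒ, tʃ, dʒ/).
The plural suffix surfaces as /ɪz/ after sibilants, /s/ after other voiceless consonants, and /z/ after other voiced sounds.
So the plural -s on *voice* is pronounced /ɪz/.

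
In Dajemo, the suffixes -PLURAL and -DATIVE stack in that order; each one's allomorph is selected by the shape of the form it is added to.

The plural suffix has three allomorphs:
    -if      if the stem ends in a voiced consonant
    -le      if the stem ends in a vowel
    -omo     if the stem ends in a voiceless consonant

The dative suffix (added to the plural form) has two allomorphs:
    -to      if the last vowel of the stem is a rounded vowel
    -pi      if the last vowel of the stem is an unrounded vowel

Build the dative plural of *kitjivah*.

*kitjivah*: final sound = /h/, a voiceless consonant → -omo → *kitjivahomo*.
The last vowel of the plural form *kitjivahomo* is /o/, which is a rounded vowel, so the dative suffix is -to, giving *kitjivahomoto*.

kitjivahomoto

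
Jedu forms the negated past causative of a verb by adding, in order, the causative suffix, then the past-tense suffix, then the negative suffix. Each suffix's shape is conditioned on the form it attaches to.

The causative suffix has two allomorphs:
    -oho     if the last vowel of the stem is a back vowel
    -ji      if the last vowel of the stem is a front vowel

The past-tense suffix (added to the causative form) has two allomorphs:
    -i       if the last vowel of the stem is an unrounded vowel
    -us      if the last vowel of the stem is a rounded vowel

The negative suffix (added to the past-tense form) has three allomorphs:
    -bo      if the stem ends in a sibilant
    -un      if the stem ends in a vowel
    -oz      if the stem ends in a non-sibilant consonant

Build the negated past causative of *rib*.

*rib*: last vowel = /i/, a front vowel → -ji → *ribji*.
Since the last vowel of the causative form *ribji* is /i/ (an unrounded vowel), it takes -i, giving *ribjii*.
The past-tense form *ribjii* — final sound /i/ (a vowel) → -un → *ribjiiun*.

ribjiiun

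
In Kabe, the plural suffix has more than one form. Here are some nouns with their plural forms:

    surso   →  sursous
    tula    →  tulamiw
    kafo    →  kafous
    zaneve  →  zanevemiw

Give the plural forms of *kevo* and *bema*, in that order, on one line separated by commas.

Looking at the last vowel of each stem: -us when the last vowel of the stem is a rounded vowel (*surso*, *kafo*); -miw when the last vowel of the stem is an unrounded vowel (*tula*, *zaneve*).
Since the last vowel of *kevo* is /o/ (a rounded vowel), it takes -us, giving *kevous*.
*bema* — last vowel /a/ (an unrounded vowel) → -miw → *bemamiw*.

kevous, bemamiw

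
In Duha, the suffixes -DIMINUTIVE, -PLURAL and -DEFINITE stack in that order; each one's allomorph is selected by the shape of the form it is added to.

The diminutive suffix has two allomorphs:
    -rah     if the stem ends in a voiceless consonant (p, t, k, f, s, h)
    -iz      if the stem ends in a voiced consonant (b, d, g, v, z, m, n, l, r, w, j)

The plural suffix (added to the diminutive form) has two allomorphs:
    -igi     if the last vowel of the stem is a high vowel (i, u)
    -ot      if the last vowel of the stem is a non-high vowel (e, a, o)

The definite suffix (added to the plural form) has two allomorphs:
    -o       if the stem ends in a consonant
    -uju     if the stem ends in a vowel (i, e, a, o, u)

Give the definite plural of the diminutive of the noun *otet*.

The final consonant of *otet* is /t/, which is voiceless, so the diminutive suffix is -rah, giving *otetrah*.
The diminutive form *otetrah* — last vowel /a/ (a non-high vowel) → -ot → *otetrahot*.
The final sound of the plural form *otetrahot* is /t/, which is a consonant, so the definite suffix is -o, giving *otetrahoto*.

otetrahoto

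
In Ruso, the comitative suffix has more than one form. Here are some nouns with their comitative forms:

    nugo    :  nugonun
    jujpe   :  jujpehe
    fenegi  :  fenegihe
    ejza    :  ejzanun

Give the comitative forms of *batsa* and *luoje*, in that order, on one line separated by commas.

batsanun, luojehe

The pattern is front/back vowel harmony: -he when the last vowel of the stem is a front vowel (*jujpe*, *fenegi*); -nun when the last vowel of the stem is a back vowel (*nugo*, *ejza*).
*batsa*: last vowel = /a/, a back vowel → -nun → *batsanun*.
Since the last vowel of *luoje* is /e/ (a front vowel), it takes -he, giving *luojehe*.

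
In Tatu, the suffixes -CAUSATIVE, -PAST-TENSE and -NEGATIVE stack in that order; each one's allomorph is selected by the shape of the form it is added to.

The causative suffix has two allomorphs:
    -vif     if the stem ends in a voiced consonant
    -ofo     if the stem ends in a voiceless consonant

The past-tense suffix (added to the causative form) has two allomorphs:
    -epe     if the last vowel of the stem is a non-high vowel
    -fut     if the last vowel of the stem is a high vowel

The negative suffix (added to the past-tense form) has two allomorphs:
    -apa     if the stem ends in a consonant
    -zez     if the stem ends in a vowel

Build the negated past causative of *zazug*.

The final consonant of *zazug* is /g/, which is voiced, so the causative suffix is -vif, giving *zazugvif*.
The causative form *zazugvif* — last vowel /i/ (a high vowel) → -fut → *zazugviffut*.
The past-tense form *zazugviffut*: final sound = /t/, a consonant → -apa → *zazugviffutapa*.

zazugviffutapa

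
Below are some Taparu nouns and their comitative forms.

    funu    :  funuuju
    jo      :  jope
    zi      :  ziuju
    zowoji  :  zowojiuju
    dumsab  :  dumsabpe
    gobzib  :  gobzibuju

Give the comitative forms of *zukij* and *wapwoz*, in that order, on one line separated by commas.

The alternation tracks the last vowel of the stem — -uju when the last vowel of the stem is a high vowel (*funu*, *zi*, *zowoji*, *gobzib*); -pe when the last vowel of the stem is a non-high vowel (*jo*, *dumsab*).
The last vowel of *zukij* is /i/, which is a high vowel, so the suffix is -uju, giving *zukijuju*.
*wapwoz* — last vowel /o/ (a non-high vowel) → -pe → *wapwozpe*.

zukijuju, wapwozpe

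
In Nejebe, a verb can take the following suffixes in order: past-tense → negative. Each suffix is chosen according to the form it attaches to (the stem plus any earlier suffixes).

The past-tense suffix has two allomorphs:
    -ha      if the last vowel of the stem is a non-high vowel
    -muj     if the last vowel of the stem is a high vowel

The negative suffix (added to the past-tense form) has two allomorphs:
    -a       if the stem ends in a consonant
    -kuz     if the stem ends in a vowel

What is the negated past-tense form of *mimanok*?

mimanokhakuz

Since the last vowel of *mimanok* is /o/ (a non-high vowel), it takes -ha, giving *mimanokha*.
Since the final sound of the past-tense form *mimanokha* is /a/ (a vowel), it takes -kuz, giving *mimanokhakuz*.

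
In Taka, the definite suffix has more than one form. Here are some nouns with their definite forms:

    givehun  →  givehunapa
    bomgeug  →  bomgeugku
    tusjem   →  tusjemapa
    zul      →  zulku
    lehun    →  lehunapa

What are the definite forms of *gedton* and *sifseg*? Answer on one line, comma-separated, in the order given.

The suffix is conditioned by the final consonant: -apa when the stem ends in a nasal (*givehun*, *tusjem*, *lehun*); -ku when the stem ends in a non-nasal consonant (*bomgeug*, *zul*).
The final consonant of *gedton* is /n/, which is a nasal, so the suffix is -apa, giving *gedtonapa*.
*sifseg* — final consonant /g/ (non-nasal) → -ku → *sifsegku*.

gedtonapa, sifsegku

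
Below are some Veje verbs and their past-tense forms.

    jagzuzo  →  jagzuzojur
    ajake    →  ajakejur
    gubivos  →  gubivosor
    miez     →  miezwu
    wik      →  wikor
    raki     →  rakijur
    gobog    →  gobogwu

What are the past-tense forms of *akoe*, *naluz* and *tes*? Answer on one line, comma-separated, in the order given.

The pattern is voicing of the final sound: -or when the stem ends in a voiceless consonant (*gubivos*, *wik*); -wu when the stem ends in a voiced consonant (*miez*, *gobog*); -jur when the stem ends in a vowel (*jagzuzo*, *ajake*, *raki*).
The final sound of *akoe* is /e/, which is a vowel, so the suffix is -jur, giving *akoejur*.
*naluz*: final sound = /z/, a voiced consonant → -wu → *naluzwu*.
*tes*: final sound = /s/, a voiceless consonant → -or → *tesor*.

akoejur, naluzwu, tesor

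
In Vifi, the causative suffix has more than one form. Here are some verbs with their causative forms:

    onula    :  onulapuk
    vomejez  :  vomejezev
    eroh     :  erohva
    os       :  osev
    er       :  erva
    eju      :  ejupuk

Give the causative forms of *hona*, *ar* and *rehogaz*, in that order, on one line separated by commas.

honapuk, arva, rehogazev

The suffix is conditioned by the final sound: -ev when the stem ends in a sibilant (*vomejez*, *os*); -va when the stem ends in a non-sibilant consonant (*eroh*, *er*); -puk when the stem ends in a vowel (*onula*, *eju*).
The final sound of *hona* is /a/, which is a vowel, so the suffix is -puk, giving *honapuk*.
The final sound of *ar* is /r/, which is a non-sibilant consonant, so the suffix is -va, giving *arva*.
The final sound of *rehogaz* is /z/, which is a sibilant, so the suffix is -ev, giving *rehogazev*.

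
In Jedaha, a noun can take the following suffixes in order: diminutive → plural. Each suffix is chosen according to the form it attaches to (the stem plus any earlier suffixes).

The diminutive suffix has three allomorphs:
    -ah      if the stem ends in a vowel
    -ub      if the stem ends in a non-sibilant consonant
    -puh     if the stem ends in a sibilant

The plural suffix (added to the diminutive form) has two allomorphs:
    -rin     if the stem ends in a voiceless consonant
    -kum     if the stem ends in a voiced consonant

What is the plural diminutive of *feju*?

*feju* — final sound /u/ (a vowel) → -ah → *fejuah*.
The diminutive form *fejuah* — final consonant /h/ (voiceless) → -rin → *fejuahrin*.

fejuahrin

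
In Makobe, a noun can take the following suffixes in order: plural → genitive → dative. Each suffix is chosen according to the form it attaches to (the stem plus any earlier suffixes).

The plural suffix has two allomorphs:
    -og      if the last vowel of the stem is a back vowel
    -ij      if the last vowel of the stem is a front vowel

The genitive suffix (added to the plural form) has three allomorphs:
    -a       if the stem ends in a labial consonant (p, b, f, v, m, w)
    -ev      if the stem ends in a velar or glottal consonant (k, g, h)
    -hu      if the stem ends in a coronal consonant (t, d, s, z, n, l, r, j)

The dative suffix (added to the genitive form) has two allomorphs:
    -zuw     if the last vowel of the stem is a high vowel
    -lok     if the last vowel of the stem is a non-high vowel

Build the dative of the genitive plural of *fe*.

*fe* — last vowel /e/ (a front vowel) → -ij → *feij*.
Since the final consonant of the plural form *feij* is /j/ (coronal), it takes -hu, giving *feijhu*.
Since the last vowel of the genitive form *feijhu* is /u/ (a high vowel), it takes -zuw, giving *feijhuzuw*.

feijhuzuw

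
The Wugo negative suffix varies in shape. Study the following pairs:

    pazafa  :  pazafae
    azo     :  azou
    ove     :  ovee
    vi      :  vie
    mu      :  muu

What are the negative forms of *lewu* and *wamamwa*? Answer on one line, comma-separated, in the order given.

The pattern is rounding harmony: -u when the last vowel of the stem is a rounded vowel (*azo*, *mu*); -e when the last vowel of the stem is an unrounded vowel (*pazafa*, *ove*, *vi*).
Since the last vowel of *lewu* is /u/ (a rounded vowel), it takes -u, giving *lewuu*.
Since the last vowel of *wamamwa* is /a/ (an unrounded vowel), it takes -e, giving *wamamwae*.

lewuu, wamamwae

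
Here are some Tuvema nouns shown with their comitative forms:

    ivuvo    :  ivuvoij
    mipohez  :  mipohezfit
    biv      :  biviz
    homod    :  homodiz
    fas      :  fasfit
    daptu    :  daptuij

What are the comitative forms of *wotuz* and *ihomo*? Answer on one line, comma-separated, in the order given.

wotuzfit, ihomoij

The alternation tracks the final sound of the stem — -fit when the stem ends in a sibilant (*mipohez*, *fas*); -iz when the stem ends in a non-sibilant consonant (*biv*, *homod*); -ij when the stem ends in a vowel (*ivuvo*, *daptu*).
Since the final sound of *wotuz* is /z/ (a sibilant), it takes -fit, giving *wotuzfit*.
Since the final sound of *ihomo* is /o/ (a vowel), it takes -ij, giving *ihomoij*.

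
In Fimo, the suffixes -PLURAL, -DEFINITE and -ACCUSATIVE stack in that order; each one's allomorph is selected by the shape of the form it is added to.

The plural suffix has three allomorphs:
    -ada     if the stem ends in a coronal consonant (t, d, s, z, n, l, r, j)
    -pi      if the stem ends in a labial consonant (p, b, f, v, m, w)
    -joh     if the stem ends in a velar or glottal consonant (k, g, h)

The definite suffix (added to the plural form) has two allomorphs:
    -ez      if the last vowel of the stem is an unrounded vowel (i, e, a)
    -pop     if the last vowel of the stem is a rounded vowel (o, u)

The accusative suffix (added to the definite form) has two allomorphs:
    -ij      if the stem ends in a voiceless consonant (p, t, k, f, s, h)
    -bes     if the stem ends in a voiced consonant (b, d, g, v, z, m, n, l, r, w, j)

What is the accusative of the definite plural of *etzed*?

*etzed*: final consonant = /d/, coronal → -ada → *etzedada*.
The plural form *etzedada* — last vowel /a/ (an unrounded vowel) → -ez → *etzedadaez*.
The definite form *etzedadaez*: final consonant = /z/, voiced → -bes → *etzedadaezbes*.

etzedadaezbes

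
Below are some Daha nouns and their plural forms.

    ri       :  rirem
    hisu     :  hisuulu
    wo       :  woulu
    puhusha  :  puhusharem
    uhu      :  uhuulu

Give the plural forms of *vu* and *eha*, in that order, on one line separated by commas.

vuulu, eharem

The alternation tracks the last vowel of the stem — -ulu when the last vowel of the stem is a rounded vowel (*hisu*, *wo*, *uhu*); -rem when the last vowel of the stem is an unrounded vowel (*ri*, *puhusha*).
*vu*: last vowel = /u/, a rounded vowel → -ulu → *vuulu*.
The last vowel of *eha* is /a/, which is an unrounded vowel, so the suffix is -rem, giving *eharem*.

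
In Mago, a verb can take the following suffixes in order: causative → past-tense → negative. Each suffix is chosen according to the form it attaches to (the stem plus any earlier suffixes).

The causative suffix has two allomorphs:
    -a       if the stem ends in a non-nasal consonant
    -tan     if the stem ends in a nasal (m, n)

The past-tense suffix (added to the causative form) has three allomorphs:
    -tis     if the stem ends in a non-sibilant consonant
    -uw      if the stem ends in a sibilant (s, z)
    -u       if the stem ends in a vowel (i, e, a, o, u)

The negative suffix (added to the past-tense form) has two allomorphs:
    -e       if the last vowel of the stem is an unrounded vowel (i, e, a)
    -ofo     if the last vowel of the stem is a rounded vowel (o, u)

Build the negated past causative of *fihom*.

The final consonant of *fihom* is /m/, which is a nasal, so the causative suffix is -tan, giving *fihomtan*.
Since the final sound of the causative form *fihomtan* is /n/ (a non-sibilant consonant), it takes -tis, giving *fihomtantis*.
The past-tense form *fihomtantis* — last vowel /i/ (an unrounded vowel) → -e → *fihomtantise*.

fihomtantise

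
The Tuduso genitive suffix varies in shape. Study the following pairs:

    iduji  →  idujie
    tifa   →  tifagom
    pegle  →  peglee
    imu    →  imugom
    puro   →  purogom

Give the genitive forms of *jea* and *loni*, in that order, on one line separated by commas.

jeagom, lonie

The suffix is conditioned by the last vowel: -e when the last vowel of the stem is a front vowel (*iduji*, *pegle*); -gom when the last vowel of the stem is a back vowel (*tifa*, *imu*, *puro*).
The last vowel of *jea* is /a/, which is a back vowel, so the suffix is -gom, giving *jeagom*.
Since the last vowel of *loni* is /i/ (a front vowel), it takes -e, giving *lonie*.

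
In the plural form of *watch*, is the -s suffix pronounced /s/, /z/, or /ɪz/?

The stem *watch* ends in a sibilant (/s, z, ʃ, ʒ, tʃ, dʒ/).
The plural suffix surfaces as /ɪz/ after sibilants, /s/ after other voiceless consonants, and /z/ after other voiced sounds.
So the plural -s on *watch* is pronounced /ɪz/.

/ɪz/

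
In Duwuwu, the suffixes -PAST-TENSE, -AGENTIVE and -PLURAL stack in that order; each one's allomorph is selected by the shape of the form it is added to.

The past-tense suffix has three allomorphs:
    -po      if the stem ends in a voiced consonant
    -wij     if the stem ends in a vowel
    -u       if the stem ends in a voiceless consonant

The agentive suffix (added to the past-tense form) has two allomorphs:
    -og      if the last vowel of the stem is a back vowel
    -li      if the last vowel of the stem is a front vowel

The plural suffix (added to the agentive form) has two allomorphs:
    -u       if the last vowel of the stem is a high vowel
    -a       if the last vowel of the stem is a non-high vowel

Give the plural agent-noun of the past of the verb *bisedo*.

Since the final sound of *bisedo* is /o/ (a vowel), it takes -wij, giving *bisedowij*.
The past-tense form *bisedowij*: last vowel = /i/, a front vowel → -li → *bisedowijli*.
The agentive form *bisedowijli* — last vowel /i/ (a high vowel) → -u → *bisedowijliu*.

bisedowijliu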